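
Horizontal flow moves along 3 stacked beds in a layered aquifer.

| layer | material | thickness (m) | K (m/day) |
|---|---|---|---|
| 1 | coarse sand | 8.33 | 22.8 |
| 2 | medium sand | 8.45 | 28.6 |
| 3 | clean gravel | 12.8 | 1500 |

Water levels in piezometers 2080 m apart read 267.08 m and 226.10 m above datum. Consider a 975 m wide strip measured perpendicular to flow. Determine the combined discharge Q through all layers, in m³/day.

Flow is parallel to layering, so each bed carries its own Darcy discharge and the transmissivities add.
Σ(K_i·b_i) = 22.8×8.33 + 28.6×8.45 + 1500×12.8 = 19632 m²/day.
Hydraulic gradient i = (267.08 − 226.10) / 2080 = 40.98 / 2080 = 0.01970.
Q = Σ(K_i·b_i) · W · i = 19632 × 975 × 0.01970 = 3.771e+05 m³/day.

377000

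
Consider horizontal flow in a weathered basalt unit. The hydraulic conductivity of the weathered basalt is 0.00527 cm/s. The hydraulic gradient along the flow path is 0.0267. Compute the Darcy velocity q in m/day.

Convert K: 0.00527 cm/s × 864 = 4.553 m/day.
Hydraulic gradient i = 0.0267.
Specific discharge q = K · i = 4.553 × 0.02670 = 0.1216 m/day.

0.122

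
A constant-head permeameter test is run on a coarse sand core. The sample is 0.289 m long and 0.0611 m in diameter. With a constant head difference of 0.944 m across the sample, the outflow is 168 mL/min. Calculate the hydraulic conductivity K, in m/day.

Cross-sectional area A = π·(d/2)² = π × (0.0611/2)² = 0.002932 m².
Convert discharge: 168 mL/min = 2.800e-06 m³/s.
Darcy's law rearranged: K = Q·L / (A·Δh) = 2.800e-06 × 0.289 / (0.002932 × 0.944) = 0.0002924 m/s = 25.26 m/day.

25.3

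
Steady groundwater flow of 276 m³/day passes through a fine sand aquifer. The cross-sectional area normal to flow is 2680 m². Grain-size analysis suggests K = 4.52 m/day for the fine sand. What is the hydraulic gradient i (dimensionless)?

From Q = K·A·i, i = Q / (K·A) = 276 / (4.520 × 2680) = 0.02278.

0.0228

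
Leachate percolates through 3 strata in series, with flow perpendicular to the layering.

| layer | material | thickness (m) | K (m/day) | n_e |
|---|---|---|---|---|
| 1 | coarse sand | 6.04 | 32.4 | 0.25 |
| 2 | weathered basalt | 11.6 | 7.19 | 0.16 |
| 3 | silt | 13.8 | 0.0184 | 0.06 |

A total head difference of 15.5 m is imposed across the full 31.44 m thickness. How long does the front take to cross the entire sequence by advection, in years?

0.557

With flow normal to the layers, continuity requires the same specific discharge q through every layer.
Σ(b_i/K_i) = 6.04/32.4 + 11.6/7.19 + 13.8/0.0184 = 751.8 d.
q = Δh / Σ(b_i/K_i) = 15.5 / 751.8 = 0.02062 m/day.
In each layer the seepage velocity is v_i = q/n_i, so the layer transit time is t_i = b_i·n_i / q:
  layer 1 (coarse sand): t_1 = 6.04 × 0.25 / 0.02062 = 73.24 d
  layer 2 (weathered basalt): t_2 = 11.6 × 0.16 / 0.02062 = 90.02 d
  layer 3 (silt): t_3 = 13.8 × 0.06 / 0.02062 = 40.16 d
Total t = Σ t_i = 203.4 days = 0.5569 years.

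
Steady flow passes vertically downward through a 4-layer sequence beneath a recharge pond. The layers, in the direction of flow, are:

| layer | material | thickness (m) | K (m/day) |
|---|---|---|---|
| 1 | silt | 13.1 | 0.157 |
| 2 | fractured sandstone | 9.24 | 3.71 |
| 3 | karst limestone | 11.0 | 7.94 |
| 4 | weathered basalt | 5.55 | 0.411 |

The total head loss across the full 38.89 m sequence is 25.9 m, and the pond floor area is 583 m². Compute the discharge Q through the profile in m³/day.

Flow is perpendicular to layering, so the layers act in series and the equivalent K is the thickness-weighted harmonic mean.
Total thickness L = 13.1 + 9.24 + 11.0 + 5.55 = 38.89 m.
Σ(b_i/K_i) = 13.1/0.157 + 9.24/3.71 + 11.0/7.94 + 5.55/0.411 = 100.8 d.
K_eq = L / Σ(b_i/K_i) = 38.89 / 100.8 = 0.3857 m/day.
Q = K_eq · A · (Δh/L) = 0.3857 × 583 × (25.9/38.89) = 149.8 m³/day.

150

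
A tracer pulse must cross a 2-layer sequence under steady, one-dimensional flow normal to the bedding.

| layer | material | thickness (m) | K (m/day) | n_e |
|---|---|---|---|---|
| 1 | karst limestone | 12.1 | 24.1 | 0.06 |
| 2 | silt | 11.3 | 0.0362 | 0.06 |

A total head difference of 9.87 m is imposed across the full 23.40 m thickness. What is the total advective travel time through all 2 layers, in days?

With flow normal to the layers, continuity requires the same specific discharge q through every layer.
Σ(b_i/K_i) = 12.1/24.1 + 11.3/0.0362 = 312.7 d.
q = Δh / Σ(b_i/K_i) = 9.87 / 312.7 = 0.03157 m/day.
In each layer the seepage velocity is v_i = q/n_i, so the layer transit time is t_i = b_i·n_i / q:
  layer 1 (karst limestone): t_1 = 12.1 × 0.06 / 0.03157 = 23.00 d
  layer 2 (silt): t_2 = 11.3 × 0.06 / 0.03157 = 21.48 d
Total t = Σ t_i = 44.48 days.

44.5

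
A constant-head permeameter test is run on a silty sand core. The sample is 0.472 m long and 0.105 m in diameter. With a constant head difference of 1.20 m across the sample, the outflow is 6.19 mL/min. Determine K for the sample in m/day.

0.405

Cross-sectional area A = π·(d/2)² = π × (0.105/2)² = 0.008659 m².
Convert discharge: 6.19 mL/min = 1.032e-07 m³/s.
Darcy's law rearranged: K = Q·L / (A·Δh) = 1.032e-07 × 0.472 / (0.008659 × 1.20) = 4.686e-06 m/s = 0.4049 m/day.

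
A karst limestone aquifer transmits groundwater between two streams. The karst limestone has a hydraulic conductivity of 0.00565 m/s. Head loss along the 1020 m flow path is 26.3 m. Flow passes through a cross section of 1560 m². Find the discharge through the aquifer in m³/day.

Convert K: 0.00565 m/s × 86400 = 488.2 m/day.
Hydraulic gradient i = Δh / L = 26.3 / 1020 = 0.02578.
Darcy's law: Q = K · A · i = 488.2 × 1560 × 0.02578 = 19636 m³/day.

19600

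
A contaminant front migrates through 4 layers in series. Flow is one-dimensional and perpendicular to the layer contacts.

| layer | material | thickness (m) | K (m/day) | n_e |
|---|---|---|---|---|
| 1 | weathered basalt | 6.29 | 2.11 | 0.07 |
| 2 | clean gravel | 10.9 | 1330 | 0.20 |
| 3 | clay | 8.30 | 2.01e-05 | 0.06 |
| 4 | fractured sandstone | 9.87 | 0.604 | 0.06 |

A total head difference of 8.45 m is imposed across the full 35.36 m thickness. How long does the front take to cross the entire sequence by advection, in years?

496

With flow normal to the layers, continuity requires the same specific discharge q through every layer.
Σ(b_i/K_i) = 6.29/2.11 + 10.9/1330 + 8.30/2.01e-05 + 9.87/0.604 = 4.130e+05 d.
q = Δh / Σ(b_i/K_i) = 8.45 / 4.130e+05 = 2.046e-05 m/day.
In each layer the seepage velocity is v_i = q/n_i, so the layer transit time is t_i = b_i·n_i / q:
  layer 1 (weathered basalt): t_1 = 6.29 × 0.07 / 2.046e-05 = 21518 d
  layer 2 (clean gravel): t_2 = 10.9 × 0.20 / 2.046e-05 = 1.065e+05 d
  layer 3 (clay): t_3 = 8.30 × 0.06 / 2.046e-05 = 24337 d
  layer 4 (fractured sandstone): t_4 = 9.87 × 0.06 / 2.046e-05 = 28941 d
Total t = Σ t_i = 1.813e+05 days = 496.5 years.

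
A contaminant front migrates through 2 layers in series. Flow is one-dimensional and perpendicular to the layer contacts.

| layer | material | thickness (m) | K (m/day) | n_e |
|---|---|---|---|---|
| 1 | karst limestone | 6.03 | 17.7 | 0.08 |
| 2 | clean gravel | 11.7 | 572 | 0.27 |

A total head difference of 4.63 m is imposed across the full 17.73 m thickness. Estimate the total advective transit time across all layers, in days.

With flow normal to the layers, continuity requires the same specific discharge q through every layer.
Σ(b_i/K_i) = 6.03/17.7 + 11.7/572 = 0.3611 d.
q = Δh / Σ(b_i/K_i) = 4.63 / 0.3611 = 12.82 m/day.
In each layer the seepage velocity is v_i = q/n_i, so the layer transit time is t_i = b_i·n_i / q:
  layer 1 (karst limestone): t_1 = 6.03 × 0.08 / 12.82 = 0.03763 d
  layer 2 (clean gravel): t_2 = 11.7 × 0.27 / 12.82 = 0.2464 d
Total t = Σ t_i = 0.2840 days.

0.284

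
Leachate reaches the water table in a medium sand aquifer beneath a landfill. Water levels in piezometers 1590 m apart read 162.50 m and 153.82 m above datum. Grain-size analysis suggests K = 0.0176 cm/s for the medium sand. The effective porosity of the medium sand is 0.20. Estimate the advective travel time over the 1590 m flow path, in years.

Convert K: 0.0176 cm/s × 864 = 15.21 m/day.
Hydraulic gradient i = (162.50 − 153.82) / 1590 = 8.68 / 1590 = 0.005459.
Darcy flux q = K · i = 15.21 × 0.005459 = 0.08301 m/day.
Seepage velocity v = q / n_e = 0.08301 / 0.20 = 0.4151 m/day.
Travel time t = L / v = 1590 / 0.4151 = 3831 days = 10.49 years.

10.5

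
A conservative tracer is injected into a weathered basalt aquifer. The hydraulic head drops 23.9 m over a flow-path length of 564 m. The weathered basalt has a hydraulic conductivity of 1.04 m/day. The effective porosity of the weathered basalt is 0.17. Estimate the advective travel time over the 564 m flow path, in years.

5.96

Hydraulic gradient i = Δh / L = 23.9 / 564 = 0.04238.
Darcy flux q = K · i = 1.040 × 0.04238 = 0.04407 m/day.
Seepage velocity v = q / n_e = 0.04407 / 0.17 = 0.2592 m/day.
Travel time t = L / v = 564 / 0.2592 = 2176 days = 5.956 years.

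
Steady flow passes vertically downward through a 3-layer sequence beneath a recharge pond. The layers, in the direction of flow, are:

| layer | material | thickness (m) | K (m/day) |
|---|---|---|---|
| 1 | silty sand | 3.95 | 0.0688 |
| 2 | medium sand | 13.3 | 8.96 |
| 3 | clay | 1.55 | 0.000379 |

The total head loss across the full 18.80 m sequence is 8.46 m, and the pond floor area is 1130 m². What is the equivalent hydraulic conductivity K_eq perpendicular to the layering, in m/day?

0.00453

Flow is perpendicular to layering, so the layers act in series and the equivalent K is the thickness-weighted harmonic mean.
Total thickness L = 3.95 + 13.3 + 1.55 = 18.80 m.
Σ(b_i/K_i) = 3.95/0.0688 + 13.3/8.96 + 1.55/0.000379 = 4149 d.
K_eq = L / Σ(b_i/K_i) = 18.80 / 4149 = 0.004532 m/day.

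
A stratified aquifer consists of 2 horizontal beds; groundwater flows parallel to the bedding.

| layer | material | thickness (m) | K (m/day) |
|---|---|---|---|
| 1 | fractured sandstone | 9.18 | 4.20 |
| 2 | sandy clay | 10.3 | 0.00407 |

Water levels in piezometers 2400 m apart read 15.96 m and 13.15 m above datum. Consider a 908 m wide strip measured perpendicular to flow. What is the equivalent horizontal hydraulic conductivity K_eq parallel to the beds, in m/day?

1.98

Flow is parallel to layering, so each bed carries its own Darcy discharge and the transmissivities add.
Σ(K_i·b_i) = 4.20×9.18 + 0.00407×10.3 = 38.60 m²/day.
Total thickness b = 19.48 m, so K_eq = Σ(K_i·b_i)/b = 1.981 m/day.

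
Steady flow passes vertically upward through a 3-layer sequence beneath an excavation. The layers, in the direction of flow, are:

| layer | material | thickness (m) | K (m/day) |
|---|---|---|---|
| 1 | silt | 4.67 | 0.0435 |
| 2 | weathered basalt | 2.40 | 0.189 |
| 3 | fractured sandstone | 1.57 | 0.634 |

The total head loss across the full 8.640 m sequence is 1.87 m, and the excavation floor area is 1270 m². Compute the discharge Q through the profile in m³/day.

Flow is perpendicular to layering, so the layers act in series and the equivalent K is the thickness-weighted harmonic mean.
Total thickness L = 4.67 + 2.40 + 1.57 = 8.640 m.
Σ(b_i/K_i) = 4.67/0.0435 + 2.40/0.189 + 1.57/0.634 = 122.5 d.
K_eq = L / Σ(b_i/K_i) = 8.640 / 122.5 = 0.07051 m/day.
Q = K_eq · A · (Δh/L) = 0.07051 × 1270 × (1.87/8.640) = 19.38 m³/day.

19.4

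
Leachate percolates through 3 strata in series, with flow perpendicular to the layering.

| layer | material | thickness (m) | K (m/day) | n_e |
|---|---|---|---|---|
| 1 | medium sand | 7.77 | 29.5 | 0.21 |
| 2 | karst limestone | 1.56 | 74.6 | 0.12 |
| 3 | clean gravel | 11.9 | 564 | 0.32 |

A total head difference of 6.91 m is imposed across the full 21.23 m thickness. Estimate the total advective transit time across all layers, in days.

With flow normal to the layers, continuity requires the same specific discharge q through every layer.
Σ(b_i/K_i) = 7.77/29.5 + 1.56/74.6 + 11.9/564 = 0.3054 d.
q = Δh / Σ(b_i/K_i) = 6.91 / 0.3054 = 22.63 m/day.
In each layer the seepage velocity is v_i = q/n_i, so the layer transit time is t_i = b_i·n_i / q:
  layer 1 (medium sand): t_1 = 7.77 × 0.21 / 22.63 = 0.07212 d
  layer 2 (karst limestone): t_2 = 1.56 × 0.12 / 22.63 = 0.008274 d
  layer 3 (clean gravel): t_3 = 11.9 × 0.32 / 22.63 = 0.1683 d
Total t = Σ t_i = 0.2487 days.

0.249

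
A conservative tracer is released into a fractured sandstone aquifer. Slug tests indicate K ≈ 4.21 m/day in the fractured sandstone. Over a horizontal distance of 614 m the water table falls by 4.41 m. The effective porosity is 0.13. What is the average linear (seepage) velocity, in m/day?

Hydraulic gradient i = Δh / L = 4.41 / 614 = 0.007182.
Darcy flux q = K · i = 4.210 × 0.007182 = 0.03024 m/day.
Seepage velocity v = q / n_e = 0.03024 / 0.13 = 0.2326 m/day.

0.233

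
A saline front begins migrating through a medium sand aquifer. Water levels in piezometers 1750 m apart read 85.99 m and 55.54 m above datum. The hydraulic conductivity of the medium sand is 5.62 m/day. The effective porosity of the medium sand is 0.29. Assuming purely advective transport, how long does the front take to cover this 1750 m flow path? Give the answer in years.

Hydraulic gradient i = (85.99 − 55.54) / 1750 = 30.45 / 1750 = 0.01740.
Darcy flux q = K · i = 5.620 × 0.01740 = 0.09779 m/day.
Seepage velocity v = q / n_e = 0.09779 / 0.29 = 0.3372 m/day.
Travel time t = L / v = 1750 / 0.3372 = 5190 days = 14.21 years.

14.2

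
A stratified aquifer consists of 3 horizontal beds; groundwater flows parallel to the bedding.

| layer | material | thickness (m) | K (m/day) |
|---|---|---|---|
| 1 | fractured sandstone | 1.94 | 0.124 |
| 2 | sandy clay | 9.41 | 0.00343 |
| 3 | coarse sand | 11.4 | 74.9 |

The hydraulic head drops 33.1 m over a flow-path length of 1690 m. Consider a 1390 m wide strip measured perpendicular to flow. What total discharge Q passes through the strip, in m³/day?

Flow is parallel to layering, so each bed carries its own Darcy discharge and the transmissivities add.
Σ(K_i·b_i) = 0.124×1.94 + 0.00343×9.41 + 74.9×11.4 = 854.1 m²/day.
Hydraulic gradient i = Δh / L = 33.1 / 1690 = 0.01959.
Q = Σ(K_i·b_i) · W · i = 854.1 × 1390 × 0.01959 = 23253 m³/day.

23300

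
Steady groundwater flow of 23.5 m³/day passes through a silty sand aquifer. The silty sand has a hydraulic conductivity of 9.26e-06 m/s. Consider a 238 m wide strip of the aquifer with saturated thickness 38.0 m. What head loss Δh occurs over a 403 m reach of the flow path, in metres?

Convert K: 9.26e-06 m/s × 86400 = 0.8001 m/day.
Cross-sectional area A = 238 × 38.0 = 9044 m².
From Q = K·A·i, i = Q / (K·A) = 23.5 / (0.8001 × 9044) = 0.003248.
Head loss Δh = i · L = 0.003248 × 403 = 1.309 m.

1.31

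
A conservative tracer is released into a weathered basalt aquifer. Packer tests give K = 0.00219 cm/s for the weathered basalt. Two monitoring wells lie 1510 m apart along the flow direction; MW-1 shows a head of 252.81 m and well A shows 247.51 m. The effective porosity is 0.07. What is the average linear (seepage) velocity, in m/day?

Convert K: 0.00219 cm/s × 864 = 1.892 m/day.
Hydraulic gradient i = (252.81 − 247.51) / 1510 = 5.3 / 1510 = 0.003510.
Darcy flux q = K · i = 1.892 × 0.003510 = 0.006641 m/day.
Seepage velocity v = q / n_e = 0.006641 / 0.07 = 0.09488 m/day.

0.0949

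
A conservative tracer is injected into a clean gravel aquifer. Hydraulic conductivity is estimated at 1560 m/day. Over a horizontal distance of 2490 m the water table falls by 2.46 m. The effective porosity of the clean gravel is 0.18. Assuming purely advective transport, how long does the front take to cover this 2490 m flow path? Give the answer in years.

Hydraulic gradient i = Δh / L = 2.46 / 2490 = 0.0009880.
Darcy flux q = K · i = 1560 × 0.0009880 = 1.541 m/day.
Seepage velocity v = q / n_e = 1.541 / 0.18 = 8.562 m/day.
Travel time t = L / v = 2490 / 8.562 = 290.8 days = 0.7962 years.

0.796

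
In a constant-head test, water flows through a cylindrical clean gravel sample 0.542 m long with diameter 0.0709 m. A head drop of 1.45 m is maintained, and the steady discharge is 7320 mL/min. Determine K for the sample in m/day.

Cross-sectional area A = π·(d/2)² = π × (0.0709/2)² = 0.003948 m².
Convert discharge: 7320 mL/min = 0.0001220 m³/s.
Darcy's law rearranged: K = Q·L / (A·Δh) = 0.0001220 × 0.542 / (0.003948 × 1.45) = 0.01155 m/s = 998.0 m/day.

998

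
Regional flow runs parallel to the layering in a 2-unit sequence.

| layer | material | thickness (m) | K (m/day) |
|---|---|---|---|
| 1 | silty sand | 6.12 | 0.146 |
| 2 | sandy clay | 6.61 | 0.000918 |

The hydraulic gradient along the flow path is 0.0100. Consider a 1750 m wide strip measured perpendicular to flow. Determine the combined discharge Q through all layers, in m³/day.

15.7

Flow is parallel to layering, so each bed carries its own Darcy discharge and the transmissivities add.
Σ(K_i·b_i) = 0.146×6.12 + 0.000918×6.61 = 0.8996 m²/day.
Hydraulic gradient i = 0.0100.
Q = Σ(K_i·b_i) · W · i = 0.8996 × 1750 × 0.01000 = 15.74 m³/day.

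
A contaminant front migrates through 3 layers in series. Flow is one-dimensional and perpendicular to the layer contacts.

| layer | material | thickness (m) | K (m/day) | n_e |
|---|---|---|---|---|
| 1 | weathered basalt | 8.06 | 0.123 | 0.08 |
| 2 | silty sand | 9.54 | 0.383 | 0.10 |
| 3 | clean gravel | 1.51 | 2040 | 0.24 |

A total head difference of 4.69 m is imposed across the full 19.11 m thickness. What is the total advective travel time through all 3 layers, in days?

With flow normal to the layers, continuity requires the same specific discharge q through every layer.
Σ(b_i/K_i) = 8.06/0.123 + 9.54/0.383 + 1.51/2040 = 90.44 d.
q = Δh / Σ(b_i/K_i) = 4.69 / 90.44 = 0.05186 m/day.
In each layer the seepage velocity is v_i = q/n_i, so the layer transit time is t_i = b_i·n_i / q:
  layer 1 (weathered basalt): t_1 = 8.06 × 0.08 / 0.05186 = 12.43 d
  layer 2 (silty sand): t_2 = 9.54 × 0.10 / 0.05186 = 18.40 d
  layer 3 (clean gravel): t_3 = 1.51 × 0.24 / 0.05186 = 6.988 d
Total t = Σ t_i = 37.82 days.

37.8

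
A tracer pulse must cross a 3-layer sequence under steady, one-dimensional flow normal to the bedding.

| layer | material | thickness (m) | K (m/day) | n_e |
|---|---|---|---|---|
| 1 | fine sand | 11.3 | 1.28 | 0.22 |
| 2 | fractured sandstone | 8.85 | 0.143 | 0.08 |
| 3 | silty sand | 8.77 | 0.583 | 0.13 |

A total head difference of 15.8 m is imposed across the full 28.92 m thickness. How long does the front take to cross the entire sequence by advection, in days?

With flow normal to the layers, continuity requires the same specific discharge q through every layer.
Σ(b_i/K_i) = 11.3/1.28 + 8.85/0.143 + 8.77/0.583 = 85.76 d.
q = Δh / Σ(b_i/K_i) = 15.8 / 85.76 = 0.1842 m/day.
In each layer the seepage velocity is v_i = q/n_i, so the layer transit time is t_i = b_i·n_i / q:
  layer 1 (fine sand): t_1 = 11.3 × 0.22 / 0.1842 = 13.49 d
  layer 2 (fractured sandstone): t_2 = 8.85 × 0.08 / 0.1842 = 3.843 d
  layer 3 (silty sand): t_3 = 8.77 × 0.13 / 0.1842 = 6.188 d
Total t = Σ t_i = 23.52 days.

23.5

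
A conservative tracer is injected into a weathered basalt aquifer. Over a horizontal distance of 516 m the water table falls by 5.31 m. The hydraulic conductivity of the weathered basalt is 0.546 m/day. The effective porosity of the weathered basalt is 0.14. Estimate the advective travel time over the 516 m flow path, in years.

Hydraulic gradient i = Δh / L = 5.31 / 516 = 0.01029.
Darcy flux q = K · i = 0.5460 × 0.01029 = 0.005619 m/day.
Seepage velocity v = q / n_e = 0.005619 / 0.14 = 0.04013 m/day.
Travel time t = L / v = 516 / 0.04013 = 12857 days = 35.20 years.

35.2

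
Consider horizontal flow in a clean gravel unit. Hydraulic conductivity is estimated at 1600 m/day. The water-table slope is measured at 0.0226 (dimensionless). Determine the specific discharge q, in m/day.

36.2

Hydraulic gradient i = 0.0226.
Specific discharge q = K · i = 1600 × 0.02260 = 36.16 m/day.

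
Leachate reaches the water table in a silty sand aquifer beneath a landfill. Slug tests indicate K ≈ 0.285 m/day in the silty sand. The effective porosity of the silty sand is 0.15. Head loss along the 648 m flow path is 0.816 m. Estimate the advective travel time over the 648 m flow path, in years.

742

Hydraulic gradient i = Δh / L = 0.816 / 648 = 0.001259.
Darcy flux q = K · i = 0.2850 × 0.001259 = 0.0003589 m/day.
Seepage velocity v = q / n_e = 0.0003589 / 0.15 = 0.002393 m/day.
Travel time t = L / v = 648 / 0.002393 = 2.708e+05 days = 741.5 years.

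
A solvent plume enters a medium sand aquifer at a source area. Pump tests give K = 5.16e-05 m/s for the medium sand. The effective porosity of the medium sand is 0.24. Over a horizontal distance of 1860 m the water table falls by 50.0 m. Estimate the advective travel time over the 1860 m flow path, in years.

Convert K: 5.16e-05 m/s × 86400 = 4.458 m/day.
Hydraulic gradient i = Δh / L = 50.0 / 1860 = 0.02688.
Darcy flux q = K · i = 4.458 × 0.02688 = 0.1198 m/day.
Seepage velocity v = q / n_e = 0.1198 / 0.24 = 0.4994 m/day.
Travel time t = L / v = 1860 / 0.4994 = 3725 days = 10.20 years.

10.2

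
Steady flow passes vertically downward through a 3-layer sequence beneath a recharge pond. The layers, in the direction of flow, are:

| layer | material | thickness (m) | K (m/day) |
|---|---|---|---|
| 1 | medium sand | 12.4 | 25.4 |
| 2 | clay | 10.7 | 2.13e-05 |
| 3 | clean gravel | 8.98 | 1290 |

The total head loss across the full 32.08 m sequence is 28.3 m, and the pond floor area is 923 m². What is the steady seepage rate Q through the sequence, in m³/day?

Flow is perpendicular to layering, so the layers act in series and the equivalent K is the thickness-weighted harmonic mean.
Total thickness L = 12.4 + 10.7 + 8.98 = 32.08 m.
Σ(b_i/K_i) = 12.4/25.4 + 10.7/2.13e-05 + 8.98/1290 = 5.023e+05 d.
K_eq = L / Σ(b_i/K_i) = 32.08 / 5.023e+05 = 6.386e-05 m/day.
Q = K_eq · A · (Δh/L) = 6.386e-05 × 923 × (28.3/32.08) = 0.05200 m³/day.

0.0520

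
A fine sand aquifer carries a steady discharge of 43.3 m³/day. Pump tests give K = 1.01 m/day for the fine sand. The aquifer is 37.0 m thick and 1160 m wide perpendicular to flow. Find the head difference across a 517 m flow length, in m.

Cross-sectional area A = 1160 × 37.0 = 42920 m².
From Q = K·A·i, i = Q / (K·A) = 43.3 / (1.010 × 42920) = 0.0009989.
Head loss Δh = i · L = 0.0009989 × 517 = 0.5164 m.

0.516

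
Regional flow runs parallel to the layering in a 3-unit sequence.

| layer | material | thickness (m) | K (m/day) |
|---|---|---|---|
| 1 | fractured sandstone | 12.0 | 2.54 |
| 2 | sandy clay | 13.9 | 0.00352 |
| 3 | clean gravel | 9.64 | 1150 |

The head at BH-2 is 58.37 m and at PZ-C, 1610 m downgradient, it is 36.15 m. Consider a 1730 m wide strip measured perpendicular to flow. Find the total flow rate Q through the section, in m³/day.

265000

Flow is parallel to layering, so each bed carries its own Darcy discharge and the transmissivities add.
Σ(K_i·b_i) = 2.54×12.0 + 0.00352×13.9 + 1150×9.64 = 11117 m²/day.
Hydraulic gradient i = (58.37 − 36.15) / 1610 = 22.22 / 1610 = 0.01380.
Q = Σ(K_i·b_i) · W · i = 11117 × 1730 × 0.01380 = 2.654e+05 m³/day.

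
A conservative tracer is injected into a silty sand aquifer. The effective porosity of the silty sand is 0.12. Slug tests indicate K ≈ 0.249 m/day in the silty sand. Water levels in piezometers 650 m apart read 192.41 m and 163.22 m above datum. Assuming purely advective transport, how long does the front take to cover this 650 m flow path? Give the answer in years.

Hydraulic gradient i = (192.41 − 163.22) / 650 = 29.19 / 650 = 0.04491.
Darcy flux q = K · i = 0.2490 × 0.04491 = 0.01118 m/day.
Seepage velocity v = q / n_e = 0.01118 / 0.12 = 0.09318 m/day.
Travel time t = L / v = 650 / 0.09318 = 6975 days = 19.10 years.

19.1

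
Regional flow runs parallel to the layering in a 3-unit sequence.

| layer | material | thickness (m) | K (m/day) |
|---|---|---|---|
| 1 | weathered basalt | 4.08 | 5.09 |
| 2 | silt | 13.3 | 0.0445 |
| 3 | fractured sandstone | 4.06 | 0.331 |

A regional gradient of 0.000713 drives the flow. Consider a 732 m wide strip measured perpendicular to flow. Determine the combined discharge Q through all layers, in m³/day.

Flow is parallel to layering, so each bed carries its own Darcy discharge and the transmissivities add.
Σ(K_i·b_i) = 5.09×4.08 + 0.0445×13.3 + 0.331×4.06 = 22.70 m²/day.
Hydraulic gradient i = 0.000713.
Q = Σ(K_i·b_i) · W · i = 22.70 × 732 × 0.0007130 = 11.85 m³/day.

11.8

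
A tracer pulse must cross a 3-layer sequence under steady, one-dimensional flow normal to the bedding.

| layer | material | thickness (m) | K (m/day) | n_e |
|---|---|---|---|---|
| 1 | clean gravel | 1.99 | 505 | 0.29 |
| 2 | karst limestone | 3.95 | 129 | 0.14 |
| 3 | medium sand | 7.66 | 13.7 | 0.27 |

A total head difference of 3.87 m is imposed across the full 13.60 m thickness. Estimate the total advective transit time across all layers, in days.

With flow normal to the layers, continuity requires the same specific discharge q through every layer.
Σ(b_i/K_i) = 1.99/505 + 3.95/129 + 7.66/13.7 = 0.5937 d.
q = Δh / Σ(b_i/K_i) = 3.87 / 0.5937 = 6.519 m/day.
In each layer the seepage velocity is v_i = q/n_i, so the layer transit time is t_i = b_i·n_i / q:
  layer 1 (clean gravel): t_1 = 1.99 × 0.29 / 6.519 = 0.08853 d
  layer 2 (karst limestone): t_2 = 3.95 × 0.14 / 6.519 = 0.08483 d
  layer 3 (medium sand): t_3 = 7.66 × 0.27 / 6.519 = 0.3173 d
Total t = Σ t_i = 0.4906 days.

0.491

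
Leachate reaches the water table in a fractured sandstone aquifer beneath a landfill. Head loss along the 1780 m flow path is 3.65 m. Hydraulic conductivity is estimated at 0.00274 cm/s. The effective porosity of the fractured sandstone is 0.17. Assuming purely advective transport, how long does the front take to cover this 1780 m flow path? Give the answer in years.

171

Convert K: 0.00274 cm/s × 864 = 2.367 m/day.
Hydraulic gradient i = Δh / L = 3.65 / 1780 = 0.002051.
Darcy flux q = K · i = 2.367 × 0.002051 = 0.004854 m/day.
Seepage velocity v = q / n_e = 0.004854 / 0.17 = 0.02856 m/day.
Travel time t = L / v = 1780 / 0.02856 = 62335 days = 170.7 years.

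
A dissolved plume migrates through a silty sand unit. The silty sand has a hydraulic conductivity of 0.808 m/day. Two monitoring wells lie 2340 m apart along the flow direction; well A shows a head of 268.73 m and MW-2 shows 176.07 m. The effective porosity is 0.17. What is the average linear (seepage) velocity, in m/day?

Hydraulic gradient i = (268.73 − 176.07) / 2340 = 92.66 / 2340 = 0.03960.
Darcy flux q = K · i = 0.8080 × 0.03960 = 0.03200 m/day.
Seepage velocity v = q / n_e = 0.03200 / 0.17 = 0.1882 m/day.

0.188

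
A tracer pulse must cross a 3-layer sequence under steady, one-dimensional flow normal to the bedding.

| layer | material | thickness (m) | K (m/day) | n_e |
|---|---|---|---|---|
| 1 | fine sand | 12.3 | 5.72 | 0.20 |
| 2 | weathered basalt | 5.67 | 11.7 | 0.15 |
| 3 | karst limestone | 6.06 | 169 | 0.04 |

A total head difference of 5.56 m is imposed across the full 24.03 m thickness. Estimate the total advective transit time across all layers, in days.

1.71

With flow normal to the layers, continuity requires the same specific discharge q through every layer.
Σ(b_i/K_i) = 12.3/5.72 + 5.67/11.7 + 6.06/169 = 2.671 d.
q = Δh / Σ(b_i/K_i) = 5.56 / 2.671 = 2.082 m/day.
In each layer the seepage velocity is v_i = q/n_i, so the layer transit time is t_i = b_i·n_i / q:
  layer 1 (fine sand): t_1 = 12.3 × 0.20 / 2.082 = 1.182 d
  layer 2 (weathered basalt): t_2 = 5.67 × 0.15 / 2.082 = 0.4085 d
  layer 3 (karst limestone): t_3 = 6.06 × 0.04 / 2.082 = 0.1164 d
Total t = Σ t_i = 1.707 days.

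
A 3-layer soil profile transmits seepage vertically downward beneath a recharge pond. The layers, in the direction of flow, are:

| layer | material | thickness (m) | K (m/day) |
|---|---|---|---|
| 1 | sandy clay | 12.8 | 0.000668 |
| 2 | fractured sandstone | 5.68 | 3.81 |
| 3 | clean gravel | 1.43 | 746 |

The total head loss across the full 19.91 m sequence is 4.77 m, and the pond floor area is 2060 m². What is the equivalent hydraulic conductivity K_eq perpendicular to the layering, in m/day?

0.00104

Flow is perpendicular to layering, so the layers act in series and the equivalent K is the thickness-weighted harmonic mean.
Total thickness L = 12.8 + 5.68 + 1.43 = 19.91 m.
Σ(b_i/K_i) = 12.8/0.000668 + 5.68/3.81 + 1.43/746 = 19163 d.
K_eq = L / Σ(b_i/K_i) = 19.91 / 19163 = 0.001039 m/day.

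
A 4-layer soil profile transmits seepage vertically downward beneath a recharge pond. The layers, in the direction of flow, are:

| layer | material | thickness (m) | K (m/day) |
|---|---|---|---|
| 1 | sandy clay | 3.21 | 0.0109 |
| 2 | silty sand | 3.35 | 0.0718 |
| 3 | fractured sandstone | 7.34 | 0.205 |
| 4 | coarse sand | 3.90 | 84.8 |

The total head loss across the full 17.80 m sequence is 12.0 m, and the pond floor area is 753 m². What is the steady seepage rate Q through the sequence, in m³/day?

Flow is perpendicular to layering, so the layers act in series and the equivalent K is the thickness-weighted harmonic mean.
Total thickness L = 3.21 + 3.35 + 7.34 + 3.90 = 17.80 m.
Σ(b_i/K_i) = 3.21/0.0109 + 3.35/0.0718 + 7.34/0.205 + 3.90/84.8 = 377.0 d.
K_eq = L / Σ(b_i/K_i) = 17.80 / 377.0 = 0.04721 m/day.
Q = K_eq · A · (Δh/L) = 0.04721 × 753 × (12.0/17.80) = 23.97 m³/day.

24.0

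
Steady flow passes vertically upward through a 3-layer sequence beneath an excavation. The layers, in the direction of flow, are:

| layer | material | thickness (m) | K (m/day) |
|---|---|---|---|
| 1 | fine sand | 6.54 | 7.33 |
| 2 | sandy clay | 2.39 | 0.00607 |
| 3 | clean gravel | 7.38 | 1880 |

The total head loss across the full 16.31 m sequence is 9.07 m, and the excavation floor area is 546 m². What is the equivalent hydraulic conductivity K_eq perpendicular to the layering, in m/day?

Flow is perpendicular to layering, so the layers act in series and the equivalent K is the thickness-weighted harmonic mean.
Total thickness L = 6.54 + 2.39 + 7.38 = 16.31 m.
Σ(b_i/K_i) = 6.54/7.33 + 2.39/0.00607 + 7.38/1880 = 394.6 d.
K_eq = L / Σ(b_i/K_i) = 16.31 / 394.6 = 0.04133 m/day.

0.0413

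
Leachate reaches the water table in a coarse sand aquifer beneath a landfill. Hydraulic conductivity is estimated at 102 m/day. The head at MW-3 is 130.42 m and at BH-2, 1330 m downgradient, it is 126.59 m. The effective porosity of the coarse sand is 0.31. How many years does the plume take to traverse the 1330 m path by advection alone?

Hydraulic gradient i = (130.42 − 126.59) / 1330 = 3.83 / 1330 = 0.002880.
Darcy flux q = K · i = 102.0 × 0.002880 = 0.2937 m/day.
Seepage velocity v = q / n_e = 0.2937 / 0.31 = 0.9475 m/day.
Travel time t = L / v = 1330 / 0.9475 = 1404 days = 3.843 years.

3.84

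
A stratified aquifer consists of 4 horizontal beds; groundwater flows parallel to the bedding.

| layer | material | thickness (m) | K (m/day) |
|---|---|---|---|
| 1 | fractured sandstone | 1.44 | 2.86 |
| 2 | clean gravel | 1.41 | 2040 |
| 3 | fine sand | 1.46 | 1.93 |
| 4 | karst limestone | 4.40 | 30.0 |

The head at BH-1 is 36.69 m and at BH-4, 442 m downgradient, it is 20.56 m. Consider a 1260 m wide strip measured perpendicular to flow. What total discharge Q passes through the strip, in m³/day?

139000

Flow is parallel to layering, so each bed carries its own Darcy discharge and the transmissivities add.
Σ(K_i·b_i) = 2.86×1.44 + 2040×1.41 + 1.93×1.46 + 30.0×4.40 = 3015 m²/day.
Hydraulic gradient i = (36.69 − 20.56) / 442 = 16.13 / 442 = 0.03649.
Q = Σ(K_i·b_i) · W · i = 3015 × 1260 × 0.03649 = 1.386e+05 m³/day.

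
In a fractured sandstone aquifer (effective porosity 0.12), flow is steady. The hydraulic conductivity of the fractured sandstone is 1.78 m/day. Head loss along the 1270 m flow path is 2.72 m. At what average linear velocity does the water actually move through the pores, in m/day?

0.0318

Hydraulic gradient i = Δh / L = 2.72 / 1270 = 0.002142.
Darcy flux q = K · i = 1.780 × 0.002142 = 0.003812 m/day.
Seepage velocity v = q / n_e = 0.003812 / 0.12 = 0.03177 m/day.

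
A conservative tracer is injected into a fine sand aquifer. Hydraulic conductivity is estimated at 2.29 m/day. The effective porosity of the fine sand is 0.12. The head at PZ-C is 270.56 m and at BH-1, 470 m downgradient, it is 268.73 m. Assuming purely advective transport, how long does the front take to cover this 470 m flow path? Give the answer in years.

Hydraulic gradient i = (270.56 − 268.73) / 470 = 1.83 / 470 = 0.003894.
Darcy flux q = K · i = 2.290 × 0.003894 = 0.008916 m/day.
Seepage velocity v = q / n_e = 0.008916 / 0.12 = 0.07430 m/day.
Travel time t = L / v = 470 / 0.07430 = 6325 days = 17.32 years.

17.3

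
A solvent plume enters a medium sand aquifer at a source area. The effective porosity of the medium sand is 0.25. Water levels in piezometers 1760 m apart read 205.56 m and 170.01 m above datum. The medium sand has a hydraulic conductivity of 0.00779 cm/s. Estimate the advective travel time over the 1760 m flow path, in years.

Convert K: 0.00779 cm/s × 864 = 6.731 m/day.
Hydraulic gradient i = (205.56 − 170.01) / 1760 = 35.55 / 1760 = 0.02020.
Darcy flux q = K · i = 6.731 × 0.02020 = 0.1359 m/day.
Seepage velocity v = q / n_e = 0.1359 / 0.25 = 0.5438 m/day.
Travel time t = L / v = 1760 / 0.5438 = 3236 days = 8.861 years.

8.86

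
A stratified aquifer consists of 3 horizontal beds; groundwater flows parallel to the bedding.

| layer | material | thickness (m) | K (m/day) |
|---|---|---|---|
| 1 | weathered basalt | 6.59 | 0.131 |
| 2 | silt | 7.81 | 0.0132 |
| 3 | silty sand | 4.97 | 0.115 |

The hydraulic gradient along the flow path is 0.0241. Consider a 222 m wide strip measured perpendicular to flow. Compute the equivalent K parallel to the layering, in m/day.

Flow is parallel to layering, so each bed carries its own Darcy discharge and the transmissivities add.
Σ(K_i·b_i) = 0.131×6.59 + 0.0132×7.81 + 0.115×4.97 = 1.538 m²/day.
Total thickness b = 19.37 m, so K_eq = Σ(K_i·b_i)/b = 0.07940 m/day.

0.0794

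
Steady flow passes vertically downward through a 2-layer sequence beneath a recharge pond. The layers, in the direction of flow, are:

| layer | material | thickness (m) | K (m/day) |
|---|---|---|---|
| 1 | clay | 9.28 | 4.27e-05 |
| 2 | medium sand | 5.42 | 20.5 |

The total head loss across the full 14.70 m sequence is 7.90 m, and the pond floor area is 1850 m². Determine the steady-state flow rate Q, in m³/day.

0.0672

Flow is perpendicular to layering, so the layers act in series and the equivalent K is the thickness-weighted harmonic mean.
Total thickness L = 9.28 + 5.42 = 14.70 m.
Σ(b_i/K_i) = 9.28/4.27e-05 + 5.42/20.5 = 2.173e+05 d.
K_eq = L / Σ(b_i/K_i) = 14.70 / 2.173e+05 = 6.764e-05 m/day.
Q = K_eq · A · (Δh/L) = 6.764e-05 × 1850 × (7.90/14.70) = 0.06725 m³/day.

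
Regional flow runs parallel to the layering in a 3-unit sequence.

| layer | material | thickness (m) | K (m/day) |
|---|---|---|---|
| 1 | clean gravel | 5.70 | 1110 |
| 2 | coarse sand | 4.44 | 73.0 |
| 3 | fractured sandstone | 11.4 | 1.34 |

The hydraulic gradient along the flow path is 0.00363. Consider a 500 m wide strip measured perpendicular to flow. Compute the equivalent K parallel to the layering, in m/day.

Flow is parallel to layering, so each bed carries its own Darcy discharge and the transmissivities add.
Σ(K_i·b_i) = 1110×5.70 + 73.0×4.44 + 1.34×11.4 = 6666 m²/day.
Total thickness b = 21.54 m, so K_eq = Σ(K_i·b_i)/b = 309.5 m/day.

309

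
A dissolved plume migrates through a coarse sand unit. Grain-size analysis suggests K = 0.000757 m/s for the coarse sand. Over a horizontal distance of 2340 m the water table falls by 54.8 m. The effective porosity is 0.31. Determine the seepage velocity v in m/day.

4.94

Convert K: 0.000757 m/s × 86400 = 65.40 m/day.
Hydraulic gradient i = Δh / L = 54.8 / 2340 = 0.02342.
Darcy flux q = K · i = 65.40 × 0.02342 = 1.532 m/day.
Seepage velocity v = q / n_e = 1.532 / 0.31 = 4.941 m/day.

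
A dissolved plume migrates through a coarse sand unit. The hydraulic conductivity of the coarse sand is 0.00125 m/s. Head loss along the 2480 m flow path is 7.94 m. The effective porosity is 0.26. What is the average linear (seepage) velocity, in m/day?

Convert K: 0.00125 m/s × 86400 = 108.0 m/day.
Hydraulic gradient i = Δh / L = 7.94 / 2480 = 0.003202.
Darcy flux q = K · i = 108.0 × 0.003202 = 0.3458 m/day.
Seepage velocity v = q / n_e = 0.3458 / 0.26 = 1.330 m/day.

1.33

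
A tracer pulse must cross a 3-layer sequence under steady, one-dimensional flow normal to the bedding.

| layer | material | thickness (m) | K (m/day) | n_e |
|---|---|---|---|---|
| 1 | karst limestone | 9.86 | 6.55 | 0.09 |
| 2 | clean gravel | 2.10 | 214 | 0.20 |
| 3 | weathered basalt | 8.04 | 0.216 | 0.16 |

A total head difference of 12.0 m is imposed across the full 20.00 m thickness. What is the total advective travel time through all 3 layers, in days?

With flow normal to the layers, continuity requires the same specific discharge q through every layer.
Σ(b_i/K_i) = 9.86/6.55 + 2.10/214 + 8.04/0.216 = 38.74 d.
q = Δh / Σ(b_i/K_i) = 12.0 / 38.74 = 0.3098 m/day.
In each layer the seepage velocity is v_i = q/n_i, so the layer transit time is t_i = b_i·n_i / q:
  layer 1 (karst limestone): t_1 = 9.86 × 0.09 / 0.3098 = 2.865 d
  layer 2 (clean gravel): t_2 = 2.10 × 0.20 / 0.3098 = 1.356 d
  layer 3 (weathered basalt): t_3 = 8.04 × 0.16 / 0.3098 = 4.153 d
Total t = Σ t_i = 8.373 days.

8.37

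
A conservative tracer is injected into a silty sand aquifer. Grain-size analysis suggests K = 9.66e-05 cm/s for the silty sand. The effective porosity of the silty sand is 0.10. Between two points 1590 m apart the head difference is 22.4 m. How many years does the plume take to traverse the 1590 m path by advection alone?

370

Convert K: 9.66e-05 cm/s × 864 = 0.08346 m/day.
Hydraulic gradient i = Δh / L = 22.4 / 1590 = 0.01409.
Darcy flux q = K · i = 0.08346 × 0.01409 = 0.001176 m/day.
Seepage velocity v = q / n_e = 0.001176 / 0.10 = 0.01176 m/day.
Travel time t = L / v = 1590 / 0.01176 = 1.352e+05 days = 370.2 years.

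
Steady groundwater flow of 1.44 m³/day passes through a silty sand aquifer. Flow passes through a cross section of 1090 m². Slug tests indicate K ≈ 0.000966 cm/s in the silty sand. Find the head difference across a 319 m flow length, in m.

Convert K: 0.000966 cm/s × 864 = 0.8346 m/day.
From Q = K·A·i, i = Q / (K·A) = 1.44 / (0.8346 × 1090) = 0.001583.
Head loss Δh = i · L = 0.001583 × 319 = 0.5049 m.

0.505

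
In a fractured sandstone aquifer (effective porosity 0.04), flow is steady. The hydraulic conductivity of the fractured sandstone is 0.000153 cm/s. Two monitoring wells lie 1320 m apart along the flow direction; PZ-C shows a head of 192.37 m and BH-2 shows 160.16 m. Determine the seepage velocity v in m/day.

Convert K: 0.000153 cm/s × 864 = 0.1322 m/day.
Hydraulic gradient i = (192.37 − 160.16) / 1320 = 32.21 / 1320 = 0.02440.
Darcy flux q = K · i = 0.1322 × 0.02440 = 0.003226 m/day.
Seepage velocity v = q / n_e = 0.003226 / 0.04 = 0.08064 m/day.

0.0806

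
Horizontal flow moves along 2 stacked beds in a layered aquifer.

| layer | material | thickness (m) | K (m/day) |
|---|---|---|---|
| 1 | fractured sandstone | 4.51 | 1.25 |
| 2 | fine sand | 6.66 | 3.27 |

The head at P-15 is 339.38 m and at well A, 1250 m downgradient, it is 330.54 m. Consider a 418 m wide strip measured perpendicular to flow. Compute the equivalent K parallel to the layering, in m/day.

2.45

Flow is parallel to layering, so each bed carries its own Darcy discharge and the transmissivities add.
Σ(K_i·b_i) = 1.25×4.51 + 3.27×6.66 = 27.42 m²/day.
Total thickness b = 11.17 m, so K_eq = Σ(K_i·b_i)/b = 2.454 m/day.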